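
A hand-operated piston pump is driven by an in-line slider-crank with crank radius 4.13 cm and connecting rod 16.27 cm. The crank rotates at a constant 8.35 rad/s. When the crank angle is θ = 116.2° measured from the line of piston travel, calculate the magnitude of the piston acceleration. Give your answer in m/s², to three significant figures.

1.72

ω = 8.35 rad/s
x(θ) = r cosθ + √(L² − r² sin²θ); with ω constant, a = ω²·d²x/dθ².
d²x/dθ² = −r cosθ − r²(cos2θ)/√u − r⁴ sin²2θ/(4u^{3/2}),  u = L² − r² sin²θ = 0.0250981 m².
Substituting r = 0.0413 m, L = 0.1627 m, θ = 116.2°: d²x/dθ² = +0.024689 m.
a = ω²·d²x/dθ² = (8.35)²·(+0.024689) = +1.7213 m/s²;  |a| = 1.7213 m/s².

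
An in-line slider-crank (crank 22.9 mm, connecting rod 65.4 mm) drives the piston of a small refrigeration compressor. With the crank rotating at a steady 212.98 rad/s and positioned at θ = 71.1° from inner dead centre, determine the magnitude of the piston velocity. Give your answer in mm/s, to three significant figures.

5170

ω = 213 rad/s
For an in-line slider-crank, x = r cosθ + √(L² − r² sin²θ), so v = −rω sinθ·[1 + r cosθ/√(L² − r² sin²θ)].
With r = 0.0229 m, L = 0.0654 m, θ = 71.1°: √(L² − r² sin²θ) = 0.061707 m.
v = −0.0229·213·0.94609·[1 + 0.0229·0.32392/0.061707] = -5.169 m/s.
|v| = 5.169 m/s = 5169 mm/s.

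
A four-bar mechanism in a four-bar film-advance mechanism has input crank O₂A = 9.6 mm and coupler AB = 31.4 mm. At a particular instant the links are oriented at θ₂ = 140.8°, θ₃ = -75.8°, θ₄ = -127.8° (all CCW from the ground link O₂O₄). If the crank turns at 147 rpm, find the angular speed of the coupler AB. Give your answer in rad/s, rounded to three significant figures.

5.97

ω₂ = 15.39 rad/s (from 147 rpm).
Differentiating the loop-closure r₂e^{iθ₂}+r₃e^{iθ₃}=r₁+r₄e^{iθ₄} gives r₂ω₂e^{iθ₂}+r₃ω₃e^{iθ₃}=r₄ω₄e^{iθ₄}.
Eliminating the other unknown: ω₃ = r₂ω₂ sin(θ₄−θ₂) / [r₃ sin(θ₃−θ₄)].
Numerator sine = +0.99970; denominator sine = +0.78801.
Result = 0.0096·15.39·(+0.99970) / (0.0314·(+0.78801)) = +5.9707 rad/s; magnitude 5.9707 rad/s.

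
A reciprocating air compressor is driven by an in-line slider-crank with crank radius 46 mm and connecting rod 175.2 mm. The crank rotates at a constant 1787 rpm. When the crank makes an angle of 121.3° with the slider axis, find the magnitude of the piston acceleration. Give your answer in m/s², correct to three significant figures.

ω = 2π·1787/60 = 187.1 rad/s
x(θ) = r cosθ + √(L² − r² sin²θ); with ω constant, a = ω²·d²x/dθ².
d²x/dθ² = −r cosθ − r²(cos2θ)/√u − r⁴ sin²2θ/(4u^{3/2}),  u = L² − r² sin²θ = 0.0291501 m².
Substituting r = 0.046 m, L = 0.1752 m, θ = 121.3°: d²x/dθ² = +0.029424 m.
a = ω²·d²x/dθ² = (187.1)²·(+0.029424) = +1030.4 m/s²;  |a| = 1030.4 m/s².

1030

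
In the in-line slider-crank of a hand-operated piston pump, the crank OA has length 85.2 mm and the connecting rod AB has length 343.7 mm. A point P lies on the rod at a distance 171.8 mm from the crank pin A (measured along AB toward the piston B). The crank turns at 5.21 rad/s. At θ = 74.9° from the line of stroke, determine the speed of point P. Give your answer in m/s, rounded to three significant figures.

0.447

ω = 5.21 rad/s.  Crank-pin speed |V_A| = rω = 0.44389 m/s, perpendicular to OA.
Rod angle: sinφ = −(r/L) sinθ ⇒ φ = -13.847°; ω_rod = −rω cosθ/√(L²−r²sin²θ) = -0.34651 rad/s.
V_P = V_A + ω_rod × AP, with AP = 0.1718 m along the rod.
Components: V_Px = −rω sinθ − a·ω_rod·sinφ = -0.44281 m/s;  V_Py = rω cosθ + a·ω_rod·cosφ = +0.057835 m/s.
|V_P| = √(V_Px² + V_Py²) = 0.44657 m/s.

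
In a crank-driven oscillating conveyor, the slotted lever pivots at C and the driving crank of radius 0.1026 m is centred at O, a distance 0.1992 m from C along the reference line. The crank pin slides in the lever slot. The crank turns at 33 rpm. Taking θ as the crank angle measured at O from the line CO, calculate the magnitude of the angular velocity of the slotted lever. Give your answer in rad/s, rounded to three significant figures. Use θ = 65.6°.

ω = 3.456 rad/s (from 33 rpm).
Crank pin A relative to C: A = (d + r cosθ, r sinθ); lever angle φ = atan2(r sinθ, d + r cosθ).
Differentiating tanφ: φ̇ = rω(d cosθ + r)/(d² + r² + 2dr cosθ).
d² + r² + 2dr cosθ = |CA|² = 0.0670934 m²;  d cosθ + r = +0.18489 m.
|ω_lever| = |0.1026·3.456·+0.18489| / 0.0670934 = 0.97707 rad/s.

0.977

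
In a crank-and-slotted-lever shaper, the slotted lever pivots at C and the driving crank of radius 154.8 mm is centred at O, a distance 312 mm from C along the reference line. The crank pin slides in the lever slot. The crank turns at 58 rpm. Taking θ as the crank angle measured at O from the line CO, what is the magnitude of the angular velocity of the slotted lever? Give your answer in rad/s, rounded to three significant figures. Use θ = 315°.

1.86

ω = 6.074 rad/s (from 58 rpm).
Crank pin A relative to C: A = (d + r cosθ, r sinθ); lever angle φ = atan2(r sinθ, d + r cosθ).
Differentiating tanφ: φ̇ = rω(d cosθ + r)/(d² + r² + 2dr cosθ).
d² + r² + 2dr cosθ = |CA|² = 0.18961 m²;  d cosθ + r = +0.37542 m.
|ω_lever| = |0.1548·6.074·+0.37542| / 0.18961 = 1.8616 rad/s.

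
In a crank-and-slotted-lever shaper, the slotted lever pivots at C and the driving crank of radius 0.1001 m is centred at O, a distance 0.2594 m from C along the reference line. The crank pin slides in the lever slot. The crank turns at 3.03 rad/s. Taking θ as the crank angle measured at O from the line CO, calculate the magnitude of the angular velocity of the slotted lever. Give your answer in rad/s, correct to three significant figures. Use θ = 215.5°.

0.962

ω = 3.03 rad/s
Crank pin A relative to C: A = (d + r cosθ, r sinθ); lever angle φ = atan2(r sinθ, d + r cosθ).
Differentiating tanφ: φ̇ = rω(d cosθ + r)/(d² + r² + 2dr cosθ).
d² + r² + 2dr cosθ = |CA|² = 0.0350298 m²;  d cosθ + r = -0.11108 m.
|ω_lever| = |0.1001·3.03·-0.11108| / 0.0350298 = 0.96179 rad/s.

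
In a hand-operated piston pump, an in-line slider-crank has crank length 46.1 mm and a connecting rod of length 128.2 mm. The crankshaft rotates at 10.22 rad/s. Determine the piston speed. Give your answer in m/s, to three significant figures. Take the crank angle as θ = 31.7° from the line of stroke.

0.325

ω = 10.22 rad/s
For an in-line slider-crank, x = r cosθ + √(L² − r² sin²θ), so v = −rω sinθ·[1 + r cosθ/√(L² − r² sin²θ)].
With r = 0.0461 m, L = 0.1282 m, θ = 31.7°: √(L² − r² sin²θ) = 0.12589 m.
v = −0.0461·10.22·0.52547·[1 + 0.0461·0.85081/0.12589] = -0.32471 m/s.
|v| = 0.32471 m/s.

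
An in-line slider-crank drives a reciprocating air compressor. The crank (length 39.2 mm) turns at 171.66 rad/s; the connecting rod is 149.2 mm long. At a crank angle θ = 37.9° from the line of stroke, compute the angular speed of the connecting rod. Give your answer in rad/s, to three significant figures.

36.1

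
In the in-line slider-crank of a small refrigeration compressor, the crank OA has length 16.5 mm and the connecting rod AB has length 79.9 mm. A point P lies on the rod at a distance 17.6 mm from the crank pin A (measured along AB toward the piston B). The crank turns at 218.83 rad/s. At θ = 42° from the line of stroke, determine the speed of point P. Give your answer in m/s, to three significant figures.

3.26

ω = 218.8 rad/s.  Crank-pin speed |V_A| = rω = 3.6107 m/s, perpendicular to OA.
Rod angle: sinφ = −(r/L) sinθ ⇒ φ = -7.943°; ω_rod = −rω cosθ/√(L²−r²sin²θ) = -33.908 rad/s.
V_P = V_A + ω_rod × AP, with AP = 0.0176 m along the rod.
Components: V_Px = −rω sinθ − a·ω_rod·sinφ = -2.4985 m/s;  V_Py = rω cosθ + a·ω_rod·cosφ = +2.0922 m/s.
|V_P| = √(V_Px² + V_Py²) = 3.2588 m/s.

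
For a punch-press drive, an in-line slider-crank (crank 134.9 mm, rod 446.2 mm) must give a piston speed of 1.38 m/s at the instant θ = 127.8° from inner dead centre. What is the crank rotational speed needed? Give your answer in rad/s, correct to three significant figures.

For an in-line slider-crank, |v_piston| = rω|sinθ|·[1 + r cosθ/√(L² − r² sin²θ)].
With r = 0.1349 m, L = 0.4462 m, θ = 127.8°: the bracketed kinematic factor |dx/dθ| = 0.086251 m.
ω = v/|dx/dθ| = 1.38/0.086251 = 16 rad/s.

16.0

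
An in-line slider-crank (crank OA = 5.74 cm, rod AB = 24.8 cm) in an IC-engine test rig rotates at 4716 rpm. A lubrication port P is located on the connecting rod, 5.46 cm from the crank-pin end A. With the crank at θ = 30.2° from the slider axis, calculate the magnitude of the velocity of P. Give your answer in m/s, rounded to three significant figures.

24.2

ω = 493.9 rad/s.  Crank-pin speed |V_A| = rω = 28.347 m/s, perpendicular to OA.
Rod angle: sinφ = −(r/L) sinθ ⇒ φ = -6.686°; ω_rod = −rω cosθ/√(L²−r²sin²θ) = -99.467 rad/s.
V_P = V_A + ω_rod × AP, with AP = 0.0546 m along the rod.
Components: V_Px = −rω sinθ − a·ω_rod·sinφ = -14.892 m/s;  V_Py = rω cosθ + a·ω_rod·cosφ = +19.106 m/s.
|V_P| = √(V_Px² + V_Py²) = 24.224 m/s.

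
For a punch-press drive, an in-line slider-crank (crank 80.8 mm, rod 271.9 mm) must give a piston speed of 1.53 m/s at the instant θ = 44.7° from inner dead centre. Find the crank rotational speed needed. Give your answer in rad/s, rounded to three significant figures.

22.1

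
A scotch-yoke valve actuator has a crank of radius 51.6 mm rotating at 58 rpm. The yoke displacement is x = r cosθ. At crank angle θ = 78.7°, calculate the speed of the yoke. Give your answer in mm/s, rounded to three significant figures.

307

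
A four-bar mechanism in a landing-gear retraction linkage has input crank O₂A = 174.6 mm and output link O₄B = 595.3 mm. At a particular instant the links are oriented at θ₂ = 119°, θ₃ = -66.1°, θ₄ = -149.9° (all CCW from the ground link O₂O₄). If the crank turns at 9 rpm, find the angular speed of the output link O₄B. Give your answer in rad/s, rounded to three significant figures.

ω₂ = 0.9425 rad/s (from 9 rpm).
Differentiating the loop-closure r₂e^{iθ₂}+r₃e^{iθ₃}=r₁+r₄e^{iθ₄} gives r₂ω₂e^{iθ₂}+r₃ω₃e^{iθ₃}=r₄ω₄e^{iθ₄}.
Eliminating the other unknown: ω₄ = r₂ω₂ sin(θ₂−θ₃) / [r₄ sin(θ₄−θ₃)].
Numerator sine = -0.08889; denominator sine = -0.99415.
Result = 0.1746·0.9425·(-0.08889) / (0.5953·(-0.99415)) = +0.024717 rad/s; magnitude 0.024717 rad/s.

0.0247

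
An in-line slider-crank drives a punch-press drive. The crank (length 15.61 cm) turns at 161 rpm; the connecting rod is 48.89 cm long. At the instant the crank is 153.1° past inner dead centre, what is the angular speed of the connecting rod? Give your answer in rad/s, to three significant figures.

4.85

ω = 16.86 rad/s (converted from 161 rpm).
The rod makes angle φ with the slider axis where L sinφ = r sinθ; differentiating, L cosφ·φ̇ = r ω cosθ.
L cosφ = √(L² − r² sin²θ) = 0.48377 m.
|ω_rod| = r ω |cosθ| / √(L² − r² sin²θ) = 0.1561·16.86·0.89180/0.48377 = 4.8516 rad/s.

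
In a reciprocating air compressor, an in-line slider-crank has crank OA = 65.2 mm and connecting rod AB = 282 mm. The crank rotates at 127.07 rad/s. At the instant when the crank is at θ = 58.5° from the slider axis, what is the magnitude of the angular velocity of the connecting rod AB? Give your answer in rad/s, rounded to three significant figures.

15.7

ω = 127.1 rad/s
The rod makes angle φ with the slider axis where L sinφ = r sinθ; differentiating, L cosφ·φ̇ = r ω cosθ.
L cosφ = √(L² − r² sin²θ) = 0.27647 m.
|ω_rod| = r ω |cosθ| / √(L² − r² sin²θ) = 0.0652·127.1·0.52250/0.27647 = 15.658 rad/s.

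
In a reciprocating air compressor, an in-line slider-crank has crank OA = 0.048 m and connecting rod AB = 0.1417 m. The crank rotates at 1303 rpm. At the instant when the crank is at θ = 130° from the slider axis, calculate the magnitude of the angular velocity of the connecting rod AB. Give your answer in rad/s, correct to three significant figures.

30.8

ω = 136.4 rad/s (converted from 1303 rpm).
The rod makes angle φ with the slider axis where L sinφ = r sinθ; differentiating, L cosφ·φ̇ = r ω cosθ.
L cosφ = √(L² − r² sin²θ) = 0.13685 m.
|ω_rod| = r ω |cosθ| / √(L² − r² sin²θ) = 0.048·136.4·0.64279/0.13685 = 30.764 rad/s.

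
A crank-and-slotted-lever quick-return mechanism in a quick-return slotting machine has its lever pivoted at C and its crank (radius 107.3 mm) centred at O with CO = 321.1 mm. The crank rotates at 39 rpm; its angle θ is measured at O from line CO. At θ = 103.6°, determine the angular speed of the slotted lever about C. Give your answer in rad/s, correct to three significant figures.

0.142

ω = 4.084 rad/s (from 39 rpm).
Crank pin A relative to C: A = (d + r cosθ, r sinθ); lever angle φ = atan2(r sinθ, d + r cosθ).
Differentiating tanφ: φ̇ = rω(d cosθ + r)/(d² + r² + 2dr cosθ).
d² + r² + 2dr cosθ = |CA|² = 0.0984153 m²;  d cosθ + r = +0.031796 m.
|ω_lever| = |0.1073·4.084·+0.031796| / 0.0984153 = 0.14158 rad/s.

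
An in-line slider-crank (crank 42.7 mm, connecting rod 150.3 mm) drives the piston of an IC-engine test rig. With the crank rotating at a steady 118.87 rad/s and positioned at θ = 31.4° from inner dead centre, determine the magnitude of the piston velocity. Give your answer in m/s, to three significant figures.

ω = 118.9 rad/s
For an in-line slider-crank, x = r cosθ + √(L² − r² sin²θ), so v = −rω sinθ·[1 + r cosθ/√(L² − r² sin²θ)].
With r = 0.0427 m, L = 0.1503 m, θ = 31.4°: √(L² − r² sin²θ) = 0.14864 m.
v = −0.0427·118.9·0.52101·[1 + 0.0427·0.85355/0.14864] = -3.2929 m/s.
|v| = 3.2929 m/s.

3.29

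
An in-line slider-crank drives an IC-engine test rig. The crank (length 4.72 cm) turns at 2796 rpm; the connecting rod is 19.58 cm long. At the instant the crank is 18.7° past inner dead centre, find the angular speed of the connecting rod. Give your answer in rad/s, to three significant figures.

67.1

ω = 292.8 rad/s (converted from 2796 rpm).
The rod makes angle φ with the slider axis where L sinφ = r sinθ; differentiating, L cosφ·φ̇ = r ω cosθ.
L cosφ = √(L² − r² sin²θ) = 0.19521 m.
|ω_rod| = r ω |cosθ| / √(L² − r² sin²θ) = 0.0472·292.8·0.94721/0.19521 = 67.057 rad/s.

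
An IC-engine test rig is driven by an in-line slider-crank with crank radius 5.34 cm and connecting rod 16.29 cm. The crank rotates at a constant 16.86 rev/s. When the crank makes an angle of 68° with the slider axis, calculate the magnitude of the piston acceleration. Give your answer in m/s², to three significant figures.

79.1

ω = 2π·16.9 = 105.9 rad/s
x(θ) = r cosθ + √(L² − r² sin²θ); with ω constant, a = ω²·d²x/dθ².
d²x/dθ² = −r cosθ − r²(cos2θ)/√u − r⁴ sin²2θ/(4u^{3/2}),  u = L² − r² sin²θ = 0.024085 m².
Substituting r = 0.0534 m, L = 0.1629 m, θ = 68°: d²x/dθ² = -0.0070491 m.
a = ω²·d²x/dθ² = (105.9)²·(-0.0070491) = -79.106 m/s²;  |a| = 79.106 m/s².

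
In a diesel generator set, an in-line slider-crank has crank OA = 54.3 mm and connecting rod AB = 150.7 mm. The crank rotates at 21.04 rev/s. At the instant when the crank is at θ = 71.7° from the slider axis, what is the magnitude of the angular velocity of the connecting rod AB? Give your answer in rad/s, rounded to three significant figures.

15.9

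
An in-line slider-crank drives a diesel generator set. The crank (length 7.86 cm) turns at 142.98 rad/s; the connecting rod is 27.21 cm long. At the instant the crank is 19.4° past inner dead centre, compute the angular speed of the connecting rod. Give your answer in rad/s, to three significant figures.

39.1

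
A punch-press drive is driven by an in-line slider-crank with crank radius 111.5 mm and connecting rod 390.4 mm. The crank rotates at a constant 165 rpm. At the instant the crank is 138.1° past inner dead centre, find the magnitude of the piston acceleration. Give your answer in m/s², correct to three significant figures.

ω = 2π·165/60 = 17.28 rad/s
x(θ) = r cosθ + √(L² − r² sin²θ); with ω constant, a = ω²·d²x/dθ².
d²x/dθ² = −r cosθ − r²(cos2θ)/√u − r⁴ sin²2θ/(4u^{3/2}),  u = L² − r² sin²θ = 0.146867 m².
Substituting r = 0.1115 m, L = 0.3904 m, θ = 138.1°: d²x/dθ² = +0.078809 m.
a = ω²·d²x/dθ² = (17.28)²·(+0.078809) = +23.529 m/s²;  |a| = 23.529 m/s².

23.5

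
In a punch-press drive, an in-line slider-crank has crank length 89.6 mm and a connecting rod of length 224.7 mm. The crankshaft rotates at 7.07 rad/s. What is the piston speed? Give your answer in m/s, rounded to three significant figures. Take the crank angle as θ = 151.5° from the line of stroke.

0.194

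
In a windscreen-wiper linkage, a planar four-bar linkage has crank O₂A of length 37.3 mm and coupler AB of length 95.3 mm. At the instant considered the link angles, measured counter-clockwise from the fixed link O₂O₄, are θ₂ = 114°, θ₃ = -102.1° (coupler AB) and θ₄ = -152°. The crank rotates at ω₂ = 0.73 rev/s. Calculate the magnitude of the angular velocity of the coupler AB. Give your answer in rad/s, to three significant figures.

2.34

ω₂ = 4.587 rad/s (from 0.73 rev/s).
Differentiating the loop-closure r₂e^{iθ₂}+r₃e^{iθ₃}=r₁+r₄e^{iθ₄} gives r₂ω₂e^{iθ₂}+r₃ω₃e^{iθ₃}=r₄ω₄e^{iθ₄}.
Eliminating the other unknown: ω₃ = r₂ω₂ sin(θ₄−θ₂) / [r₃ sin(θ₃−θ₄)].
Numerator sine = +0.99756; denominator sine = +0.76492.
Result = 0.0373·4.587·(+0.99756) / (0.0953·(+0.76492)) = +2.3412 rad/s; magnitude 2.3412 rad/s.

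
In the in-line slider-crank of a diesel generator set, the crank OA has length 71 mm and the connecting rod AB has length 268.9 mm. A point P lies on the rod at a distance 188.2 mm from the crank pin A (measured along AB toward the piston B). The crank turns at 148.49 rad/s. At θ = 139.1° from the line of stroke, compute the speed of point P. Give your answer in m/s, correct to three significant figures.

6.39

ω = 148.5 rad/s.  Crank-pin speed |V_A| = rω = 10.543 m/s, perpendicular to OA.
Rod angle: sinφ = −(r/L) sinθ ⇒ φ = -9.955°; ω_rod = −rω cosθ/√(L²−r²sin²θ) = +30.088 rad/s.
V_P = V_A + ω_rod × AP, with AP = 0.1882 m along the rod.
Components: V_Px = −rω sinθ − a·ω_rod·sinφ = -5.9239 m/s;  V_Py = rω cosθ + a·ω_rod·cosφ = -2.3915 m/s.
|V_P| = √(V_Px² + V_Py²) = 6.3884 m/s.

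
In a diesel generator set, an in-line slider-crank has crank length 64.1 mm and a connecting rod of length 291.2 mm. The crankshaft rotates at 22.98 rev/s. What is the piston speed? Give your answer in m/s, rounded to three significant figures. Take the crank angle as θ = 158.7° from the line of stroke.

ω = 2π·23 = 144.4 rad/s
For an in-line slider-crank, x = r cosθ + √(L² − r² sin²θ), so v = −rω sinθ·[1 + r cosθ/√(L² − r² sin²θ)].
With r = 0.0641 m, L = 0.2912 m, θ = 158.7°: √(L² − r² sin²θ) = 0.29027 m.
v = −0.0641·144.4·0.36325·[1 + 0.0641·-0.93169/0.29027] = -2.6703 m/s.
|v| = 2.6703 m/s.

2.67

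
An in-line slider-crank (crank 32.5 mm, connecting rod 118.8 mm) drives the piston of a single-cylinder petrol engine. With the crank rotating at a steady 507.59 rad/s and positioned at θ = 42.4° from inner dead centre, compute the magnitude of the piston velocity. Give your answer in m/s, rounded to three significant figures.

13.4

ω = 507.6 rad/s
For an in-line slider-crank, x = r cosθ + √(L² − r² sin²θ), so v = −rω sinθ·[1 + r cosθ/√(L² − r² sin²θ)].
With r = 0.0325 m, L = 0.1188 m, θ = 42.4°: √(L² − r² sin²θ) = 0.11676 m.
v = −0.0325·507.6·0.67430·[1 + 0.0325·0.73846/0.11676] = -13.41 m/s.
|v| = 13.41 m/s.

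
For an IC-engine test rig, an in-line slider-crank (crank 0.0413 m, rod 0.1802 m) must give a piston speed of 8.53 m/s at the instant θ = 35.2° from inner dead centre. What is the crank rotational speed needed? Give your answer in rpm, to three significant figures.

2880

For an in-line slider-crank, |v_piston| = rω|sinθ|·[1 + r cosθ/√(L² − r² sin²θ)].
With r = 0.0413 m, L = 0.1802 m, θ = 35.2°: the bracketed kinematic factor |dx/dθ| = 0.028305 m.
ω = v/|dx/dθ| = 8.53/0.028305 = 301.36 rad/s.
N = 60ω/(2π) = 2877.8 rpm.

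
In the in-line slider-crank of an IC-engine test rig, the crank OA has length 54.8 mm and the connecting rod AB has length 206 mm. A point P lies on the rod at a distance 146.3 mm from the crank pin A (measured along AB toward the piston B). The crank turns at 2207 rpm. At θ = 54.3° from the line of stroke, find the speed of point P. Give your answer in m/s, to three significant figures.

ω = 231.1 rad/s.  Crank-pin speed |V_A| = rω = 12.665 m/s, perpendicular to OA.
Rod angle: sinφ = −(r/L) sinθ ⇒ φ = -12.476°; ω_rod = −rω cosθ/√(L²−r²sin²θ) = -36.745 rad/s.
V_P = V_A + ω_rod × AP, with AP = 0.1463 m along the rod.
Components: V_Px = −rω sinθ − a·ω_rod·sinφ = -11.447 m/s;  V_Py = rω cosθ + a·ω_rod·cosφ = +2.1419 m/s.
|V_P| = √(V_Px² + V_Py²) = 11.645 m/s.

11.6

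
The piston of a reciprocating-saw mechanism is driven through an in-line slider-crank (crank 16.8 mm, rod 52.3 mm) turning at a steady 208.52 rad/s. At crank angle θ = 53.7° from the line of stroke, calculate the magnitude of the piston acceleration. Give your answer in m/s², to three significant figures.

366

ω = 208.5 rad/s
x(θ) = r cosθ + √(L² − r² sin²θ); with ω constant, a = ω²·d²x/dθ².
d²x/dθ² = −r cosθ − r²(cos2θ)/√u − r⁴ sin²2θ/(4u^{3/2}),  u = L² − r² sin²θ = 0.00255197 m².
Substituting r = 0.0168 m, L = 0.0523 m, θ = 53.7°: d²x/dθ² = -0.0084157 m.
a = ω²·d²x/dθ² = (208.5)²·(-0.0084157) = -365.92 m/s²;  |a| = 365.92 m/s².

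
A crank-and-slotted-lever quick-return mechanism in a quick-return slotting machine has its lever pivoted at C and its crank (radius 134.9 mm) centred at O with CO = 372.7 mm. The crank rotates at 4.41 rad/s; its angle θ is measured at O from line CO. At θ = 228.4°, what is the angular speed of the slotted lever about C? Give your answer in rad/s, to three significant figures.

ω = 4.41 rad/s
Crank pin A relative to C: A = (d + r cosθ, r sinθ); lever angle φ = atan2(r sinθ, d + r cosθ).
Differentiating tanφ: φ̇ = rω(d cosθ + r)/(d² + r² + 2dr cosθ).
d² + r² + 2dr cosθ = |CA|² = 0.0903426 m²;  d cosθ + r = -0.11255 m.
|ω_lever| = |0.1349·4.41·-0.11255| / 0.0903426 = 0.74111 rad/s.

0.741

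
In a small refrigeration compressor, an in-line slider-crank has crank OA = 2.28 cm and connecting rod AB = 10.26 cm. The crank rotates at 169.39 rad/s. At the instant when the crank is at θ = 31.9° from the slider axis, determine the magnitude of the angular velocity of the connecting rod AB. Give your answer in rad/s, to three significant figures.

ω = 169.4 rad/s
The rod makes angle φ with the slider axis where L sinφ = r sinθ; differentiating, L cosφ·φ̇ = r ω cosθ.
L cosφ = √(L² − r² sin²θ) = 0.10189 m.
|ω_rod| = r ω |cosθ| / √(L² − r² sin²θ) = 0.0228·169.4·0.84897/0.10189 = 32.18 rad/s.

32.2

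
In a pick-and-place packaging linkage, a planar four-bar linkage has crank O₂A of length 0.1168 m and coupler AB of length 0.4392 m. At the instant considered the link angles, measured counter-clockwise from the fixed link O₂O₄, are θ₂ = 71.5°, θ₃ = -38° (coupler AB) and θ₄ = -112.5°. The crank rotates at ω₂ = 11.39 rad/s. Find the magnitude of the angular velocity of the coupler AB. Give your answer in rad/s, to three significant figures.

ω₂ = 11.39 rad/s
Differentiating the loop-closure r₂e^{iθ₂}+r₃e^{iθ₃}=r₁+r₄e^{iθ₄} gives r₂ω₂e^{iθ₂}+r₃ω₃e^{iθ₃}=r₄ω₄e^{iθ₄}.
Eliminating the other unknown: ω₃ = r₂ω₂ sin(θ₄−θ₂) / [r₃ sin(θ₃−θ₄)].
Numerator sine = +0.06976; denominator sine = +0.96363.
Result = 0.1168·11.39·(+0.06976) / (0.4392·(+0.96363)) = +0.21927 rad/s; magnitude 0.21927 rad/s.

0.219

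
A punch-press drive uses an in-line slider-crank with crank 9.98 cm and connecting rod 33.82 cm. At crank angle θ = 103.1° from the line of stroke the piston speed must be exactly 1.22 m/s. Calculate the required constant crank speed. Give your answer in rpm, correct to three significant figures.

For an in-line slider-crank, |v_piston| = rω|sinθ|·[1 + r cosθ/√(L² − r² sin²θ)].
With r = 0.0998 m, L = 0.3382 m, θ = 103.1°: the bracketed kinematic factor |dx/dθ| = 0.090415 m.
ω = v/|dx/dθ| = 1.22/0.090415 = 13.493 rad/s.
N = 60ω/(2π) = 128.85 rpm.

129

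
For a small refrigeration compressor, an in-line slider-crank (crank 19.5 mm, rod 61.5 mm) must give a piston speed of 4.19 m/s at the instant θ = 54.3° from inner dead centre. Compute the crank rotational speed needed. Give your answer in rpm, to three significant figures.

For an in-line slider-crank, |v_piston| = rω|sinθ|·[1 + r cosθ/√(L² − r² sin²θ)].
With r = 0.0195 m, L = 0.0615 m, θ = 54.3°: the bracketed kinematic factor |dx/dθ| = 0.018868 m.
ω = v/|dx/dθ| = 4.19/0.018868 = 222.07 rad/s.
N = 60ω/(2π) = 2120.6 rpm.

2120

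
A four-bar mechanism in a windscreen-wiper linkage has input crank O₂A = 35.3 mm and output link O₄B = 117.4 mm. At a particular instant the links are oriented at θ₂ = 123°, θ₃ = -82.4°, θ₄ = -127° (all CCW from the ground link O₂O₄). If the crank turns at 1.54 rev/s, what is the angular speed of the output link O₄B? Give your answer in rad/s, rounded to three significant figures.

1.78

ω₂ = 9.676 rad/s (from 1.54 rev/s).
Differentiating the loop-closure r₂e^{iθ₂}+r₃e^{iθ₃}=r₁+r₄e^{iθ₄} gives r₂ω₂e^{iθ₂}+r₃ω₃e^{iθ₃}=r₄ω₄e^{iθ₄}.
Eliminating the other unknown: ω₄ = r₂ω₂ sin(θ₂−θ₃) / [r₄ sin(θ₄−θ₃)].
Numerator sine = -0.42894; denominator sine = -0.70215.
Result = 0.0353·9.676·(-0.42894) / (0.1174·(-0.70215)) = +1.7773 rad/s; magnitude 1.7773 rad/s.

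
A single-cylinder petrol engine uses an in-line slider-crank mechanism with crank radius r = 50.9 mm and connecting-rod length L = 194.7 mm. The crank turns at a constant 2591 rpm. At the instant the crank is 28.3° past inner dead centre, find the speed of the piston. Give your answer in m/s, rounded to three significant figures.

8.07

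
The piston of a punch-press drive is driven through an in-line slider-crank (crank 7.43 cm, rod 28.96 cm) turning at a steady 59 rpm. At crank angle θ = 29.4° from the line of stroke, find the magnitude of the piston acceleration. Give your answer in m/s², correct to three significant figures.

ω = 2π·59/60 = 6.178 rad/s
x(θ) = r cosθ + √(L² − r² sin²θ); with ω constant, a = ω²·d²x/dθ².
d²x/dθ² = −r cosθ − r²(cos2θ)/√u − r⁴ sin²2θ/(4u^{3/2}),  u = L² − r² sin²θ = 0.0825378 m².
Substituting r = 0.0743 m, L = 0.2896 m, θ = 29.4°: d²x/dθ² = -0.07492 m.
a = ω²·d²x/dθ² = (6.178)²·(-0.07492) = -2.86 m/s²;  |a| = 2.86 m/s².

2.86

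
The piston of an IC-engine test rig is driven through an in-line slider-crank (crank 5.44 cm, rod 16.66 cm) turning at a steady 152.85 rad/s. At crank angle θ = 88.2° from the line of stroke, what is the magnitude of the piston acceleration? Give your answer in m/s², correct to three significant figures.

398

ω = 152.8 rad/s
x(θ) = r cosθ + √(L² − r² sin²θ); with ω constant, a = ω²·d²x/dθ².
d²x/dθ² = −r cosθ − r²(cos2θ)/√u − r⁴ sin²2θ/(4u^{3/2}),  u = L² − r² sin²θ = 0.0247991 m².
Substituting r = 0.0544 m, L = 0.1666 m, θ = 88.2°: d²x/dθ² = +0.017044 m.
a = ω²·d²x/dθ² = (152.8)²·(+0.017044) = +398.21 m/s²;  |a| = 398.21 m/s².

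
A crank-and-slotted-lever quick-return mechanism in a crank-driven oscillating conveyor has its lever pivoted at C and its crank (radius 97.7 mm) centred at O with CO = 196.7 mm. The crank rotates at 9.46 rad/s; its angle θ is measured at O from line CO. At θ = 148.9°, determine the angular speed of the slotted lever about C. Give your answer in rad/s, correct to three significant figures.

4.27

ω = 9.46 rad/s
Crank pin A relative to C: A = (d + r cosθ, r sinθ); lever angle φ = atan2(r sinθ, d + r cosθ).
Differentiating tanφ: φ̇ = rω(d cosθ + r)/(d² + r² + 2dr cosθ).
d² + r² + 2dr cosθ = |CA|² = 0.0153254 m²;  d cosθ + r = -0.070728 m.
|ω_lever| = |0.0977·9.46·-0.070728| / 0.0153254 = 4.2654 rad/s.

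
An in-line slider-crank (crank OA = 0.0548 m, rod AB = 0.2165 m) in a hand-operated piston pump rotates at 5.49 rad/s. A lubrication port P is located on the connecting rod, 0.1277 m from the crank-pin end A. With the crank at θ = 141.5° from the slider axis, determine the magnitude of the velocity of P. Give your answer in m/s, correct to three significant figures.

ω = 5.49 rad/s.  Crank-pin speed |V_A| = rω = 0.30085 m/s, perpendicular to OA.
Rod angle: sinφ = −(r/L) sinθ ⇒ φ = -9.066°; ω_rod = −rω cosθ/√(L²−r²sin²θ) = +1.1013 rad/s.
V_P = V_A + ω_rod × AP, with AP = 0.1277 m along the rod.
Components: V_Px = −rω sinθ − a·ω_rod·sinφ = -0.16513 m/s;  V_Py = rω cosθ + a·ω_rod·cosφ = -0.096572 m/s.
|V_P| = √(V_Px² + V_Py²) = 0.19129 m/s.

0.191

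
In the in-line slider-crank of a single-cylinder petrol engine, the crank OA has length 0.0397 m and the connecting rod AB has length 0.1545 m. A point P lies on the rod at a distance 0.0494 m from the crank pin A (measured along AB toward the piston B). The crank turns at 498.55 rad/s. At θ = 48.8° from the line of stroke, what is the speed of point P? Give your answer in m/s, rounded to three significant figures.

ω = 498.6 rad/s.  Crank-pin speed |V_A| = rω = 19.792 m/s, perpendicular to OA.
Rod angle: sinφ = −(r/L) sinθ ⇒ φ = -11.148°; ω_rod = −rω cosθ/√(L²−r²sin²θ) = -86.005 rad/s.
V_P = V_A + ω_rod × AP, with AP = 0.0494 m along the rod.
Components: V_Px = −rω sinθ − a·ω_rod·sinφ = -15.714 m/s;  V_Py = rω cosθ + a·ω_rod·cosφ = +8.8686 m/s.
|V_P| = √(V_Px² + V_Py²) = 18.043 m/s.

18.0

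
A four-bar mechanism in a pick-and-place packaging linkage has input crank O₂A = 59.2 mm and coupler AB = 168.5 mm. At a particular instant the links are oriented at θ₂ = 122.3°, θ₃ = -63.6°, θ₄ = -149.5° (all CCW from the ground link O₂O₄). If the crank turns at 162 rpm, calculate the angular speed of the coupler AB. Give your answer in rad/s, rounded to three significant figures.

5.97

ω₂ = 16.96 rad/s (from 162 rpm).
Differentiating the loop-closure r₂e^{iθ₂}+r₃e^{iθ₃}=r₁+r₄e^{iθ₄} gives r₂ω₂e^{iθ₂}+r₃ω₃e^{iθ₃}=r₄ω₄e^{iθ₄}.
Eliminating the other unknown: ω₃ = r₂ω₂ sin(θ₄−θ₂) / [r₃ sin(θ₃−θ₄)].
Numerator sine = +0.99951; denominator sine = +0.99744.
Result = 0.0592·16.96·(+0.99951) / (0.1685·(+0.99744)) = +5.9726 rad/s; magnitude 5.9726 rad/s.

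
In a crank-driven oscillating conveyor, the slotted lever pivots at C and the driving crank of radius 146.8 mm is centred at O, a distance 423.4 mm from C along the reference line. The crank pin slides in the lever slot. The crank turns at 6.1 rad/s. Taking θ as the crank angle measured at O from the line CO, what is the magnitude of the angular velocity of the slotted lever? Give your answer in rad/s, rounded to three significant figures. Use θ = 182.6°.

3.23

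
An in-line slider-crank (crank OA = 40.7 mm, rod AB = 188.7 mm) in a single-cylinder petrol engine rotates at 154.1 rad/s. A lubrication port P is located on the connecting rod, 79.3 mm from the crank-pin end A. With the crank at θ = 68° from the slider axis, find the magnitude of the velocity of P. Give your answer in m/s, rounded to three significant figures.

6.17

ω = 154.1 rad/s.  Crank-pin speed |V_A| = rω = 6.2719 m/s, perpendicular to OA.
Rod angle: sinφ = −(r/L) sinθ ⇒ φ = -11.536°; ω_rod = −rω cosθ/√(L²−r²sin²θ) = -12.708 rad/s.
V_P = V_A + ω_rod × AP, with AP = 0.0793 m along the rod.
Components: V_Px = −rω sinθ − a·ω_rod·sinφ = -6.0167 m/s;  V_Py = rω cosθ + a·ω_rod·cosφ = +1.3621 m/s.
|V_P| = √(V_Px² + V_Py²) = 6.169 m/s.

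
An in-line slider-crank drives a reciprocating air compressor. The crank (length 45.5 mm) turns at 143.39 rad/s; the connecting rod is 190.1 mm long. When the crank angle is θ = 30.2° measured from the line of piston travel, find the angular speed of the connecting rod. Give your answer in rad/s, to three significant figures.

ω = 143.4 rad/s
The rod makes angle φ with the slider axis where L sinφ = r sinθ; differentiating, L cosφ·φ̇ = r ω cosθ.
L cosφ = √(L² − r² sin²θ) = 0.18872 m.
|ω_rod| = r ω |cosθ| / √(L² − r² sin²θ) = 0.0455·143.4·0.86427/0.18872 = 29.879 rad/s.

29.9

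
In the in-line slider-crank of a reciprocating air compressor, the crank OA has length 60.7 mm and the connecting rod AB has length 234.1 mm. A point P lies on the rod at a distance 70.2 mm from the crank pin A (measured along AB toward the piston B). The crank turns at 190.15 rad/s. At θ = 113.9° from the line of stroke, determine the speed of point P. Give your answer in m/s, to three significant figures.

10.7

ω = 190.2 rad/s.  Crank-pin speed |V_A| = rω = 11.542 m/s, perpendicular to OA.
Rod angle: sinφ = −(r/L) sinθ ⇒ φ = -13.713°; ω_rod = −rω cosθ/√(L²−r²sin²θ) = +20.561 rad/s.
V_P = V_A + ω_rod × AP, with AP = 0.0702 m along the rod.
Components: V_Px = −rω sinθ − a·ω_rod·sinφ = -10.21 m/s;  V_Py = rω cosθ + a·ω_rod·cosφ = -3.2739 m/s.
|V_P| = √(V_Px² + V_Py²) = 10.722 m/s.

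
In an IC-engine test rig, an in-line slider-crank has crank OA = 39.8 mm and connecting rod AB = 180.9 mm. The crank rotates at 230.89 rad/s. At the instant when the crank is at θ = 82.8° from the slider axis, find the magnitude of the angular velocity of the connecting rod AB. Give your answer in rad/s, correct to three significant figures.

6.52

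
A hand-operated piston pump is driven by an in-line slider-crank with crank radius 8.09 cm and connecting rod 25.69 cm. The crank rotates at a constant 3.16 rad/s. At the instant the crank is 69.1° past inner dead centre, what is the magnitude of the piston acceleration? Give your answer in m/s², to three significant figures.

0.0930

ω = 3.16 rad/s
x(θ) = r cosθ + √(L² − r² sin²θ); with ω constant, a = ω²·d²x/dθ².
d²x/dθ² = −r cosθ − r²(cos2θ)/√u − r⁴ sin²2θ/(4u^{3/2}),  u = L² − r² sin²θ = 0.0602857 m².
Substituting r = 0.0809 m, L = 0.2569 m, θ = 69.1°: d²x/dθ² = -0.0093103 m.
a = ω²·d²x/dθ² = (3.16)²·(-0.0093103) = -0.092969 m/s²;  |a| = 0.092969 m/s².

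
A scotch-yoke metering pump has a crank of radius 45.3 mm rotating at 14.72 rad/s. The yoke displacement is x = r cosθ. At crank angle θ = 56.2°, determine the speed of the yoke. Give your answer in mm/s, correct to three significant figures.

ω = 14.72 rad/s
x = r cosθ ⇒ ẋ = −rω sinθ.
|v| = rω|sinθ| = 0.0453·14.72·|sin 56.2°| = 0.55411 m/s = 554.11 mm/s.

554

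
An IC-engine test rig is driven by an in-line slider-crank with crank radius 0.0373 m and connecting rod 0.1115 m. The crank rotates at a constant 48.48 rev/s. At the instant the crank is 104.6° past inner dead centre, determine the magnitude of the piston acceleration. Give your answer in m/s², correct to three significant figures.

1930

ω = 2π·48.5 = 304.6 rad/s
x(θ) = r cosθ + √(L² − r² sin²θ); with ω constant, a = ω²·d²x/dθ².
d²x/dθ² = −r cosθ − r²(cos2θ)/√u − r⁴ sin²2θ/(4u^{3/2}),  u = L² − r² sin²θ = 0.0111294 m².
Substituting r = 0.0373 m, L = 0.1115 m, θ = 104.6°: d²x/dθ² = +0.020816 m.
a = ω²·d²x/dθ² = (304.6)²·(+0.020816) = +1931.5 m/s²;  |a| = 1931.5 m/s².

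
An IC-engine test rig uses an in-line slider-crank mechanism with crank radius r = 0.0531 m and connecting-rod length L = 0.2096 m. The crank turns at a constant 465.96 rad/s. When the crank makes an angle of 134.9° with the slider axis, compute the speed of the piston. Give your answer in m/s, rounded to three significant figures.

14.3

ω = 466 rad/s
For an in-line slider-crank, x = r cosθ + √(L² − r² sin²θ), so v = −rω sinθ·[1 + r cosθ/√(L² − r² sin²θ)].
With r = 0.0531 m, L = 0.2096 m, θ = 134.9°: √(L² − r² sin²θ) = 0.2062 m.
v = −0.0531·466·0.70834·[1 + 0.0531·-0.70587/0.2062] = -14.34 m/s.
|v| = 14.34 m/s.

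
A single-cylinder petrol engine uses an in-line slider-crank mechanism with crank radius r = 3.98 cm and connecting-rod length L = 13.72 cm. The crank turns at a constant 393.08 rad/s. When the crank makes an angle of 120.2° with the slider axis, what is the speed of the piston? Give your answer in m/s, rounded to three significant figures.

11.5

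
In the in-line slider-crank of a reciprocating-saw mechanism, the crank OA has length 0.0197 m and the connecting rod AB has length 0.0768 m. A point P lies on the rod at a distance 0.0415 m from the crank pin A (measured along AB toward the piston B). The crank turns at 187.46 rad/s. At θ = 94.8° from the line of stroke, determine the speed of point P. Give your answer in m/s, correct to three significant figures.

3.64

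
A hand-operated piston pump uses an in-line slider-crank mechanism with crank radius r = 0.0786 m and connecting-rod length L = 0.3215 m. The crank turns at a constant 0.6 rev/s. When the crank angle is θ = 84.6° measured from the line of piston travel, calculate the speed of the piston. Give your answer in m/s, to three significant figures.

0.302

ω = 2π·0.6 = 3.77 rad/s
For an in-line slider-crank, x = r cosθ + √(L² − r² sin²θ), so v = −rω sinθ·[1 + r cosθ/√(L² − r² sin²θ)].
With r = 0.0786 m, L = 0.3215 m, θ = 84.6°: √(L² − r² sin²θ) = 0.31183 m.
v = −0.0786·3.77·0.99556·[1 + 0.0786·0.09411/0.31183] = -0.302 m/s.
|v| = 0.302 m/s.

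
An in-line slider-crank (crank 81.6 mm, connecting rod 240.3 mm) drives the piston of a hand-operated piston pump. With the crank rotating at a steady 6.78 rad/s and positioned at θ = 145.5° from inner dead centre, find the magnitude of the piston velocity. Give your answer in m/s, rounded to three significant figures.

0.224

ω = 6.78 rad/s
For an in-line slider-crank, x = r cosθ + √(L² − r² sin²θ), so v = −rω sinθ·[1 + r cosθ/√(L² − r² sin²θ)].
With r = 0.0816 m, L = 0.2403 m, θ = 145.5°: √(L² − r² sin²θ) = 0.23581 m.
v = −0.0816·6.78·0.56641·[1 + 0.0816·-0.82413/0.23581] = -0.224 m/s.
|v| = 0.224 m/s.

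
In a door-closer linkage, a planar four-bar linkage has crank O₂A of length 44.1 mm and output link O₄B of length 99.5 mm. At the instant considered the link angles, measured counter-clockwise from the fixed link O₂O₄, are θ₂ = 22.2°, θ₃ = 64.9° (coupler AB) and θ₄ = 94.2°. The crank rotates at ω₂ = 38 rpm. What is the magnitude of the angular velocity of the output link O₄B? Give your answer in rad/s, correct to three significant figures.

2.44

ω₂ = 3.979 rad/s (from 38 rpm).
Differentiating the loop-closure r₂e^{iθ₂}+r₃e^{iθ₃}=r₁+r₄e^{iθ₄} gives r₂ω₂e^{iθ₂}+r₃ω₃e^{iθ₃}=r₄ω₄e^{iθ₄}.
Eliminating the other unknown: ω₄ = r₂ω₂ sin(θ₂−θ₃) / [r₄ sin(θ₄−θ₃)].
Numerator sine = -0.67816; denominator sine = +0.48938.
Result = 0.0441·3.979·(-0.67816) / (0.0995·(+0.48938)) = -2.4441 rad/s; magnitude 2.4441 rad/s.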